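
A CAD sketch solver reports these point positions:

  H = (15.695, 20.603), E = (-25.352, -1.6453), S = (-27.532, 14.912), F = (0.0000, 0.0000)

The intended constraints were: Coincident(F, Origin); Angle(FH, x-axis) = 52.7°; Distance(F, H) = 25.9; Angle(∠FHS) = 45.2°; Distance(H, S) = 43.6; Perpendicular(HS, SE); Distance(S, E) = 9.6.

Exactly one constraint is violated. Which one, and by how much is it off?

Distance(S, E) = 9.6 — off by 7.10.

F = (0.00, 0.00) ✓; FH at 52.70° ✓; |FH| = 25.90 ✓; ∠FHS = 45.20° ✓; |HS| = 43.60 ✓; ∠(HS, SE) = 90.00° ✓; |SE| = 16.70 ✗.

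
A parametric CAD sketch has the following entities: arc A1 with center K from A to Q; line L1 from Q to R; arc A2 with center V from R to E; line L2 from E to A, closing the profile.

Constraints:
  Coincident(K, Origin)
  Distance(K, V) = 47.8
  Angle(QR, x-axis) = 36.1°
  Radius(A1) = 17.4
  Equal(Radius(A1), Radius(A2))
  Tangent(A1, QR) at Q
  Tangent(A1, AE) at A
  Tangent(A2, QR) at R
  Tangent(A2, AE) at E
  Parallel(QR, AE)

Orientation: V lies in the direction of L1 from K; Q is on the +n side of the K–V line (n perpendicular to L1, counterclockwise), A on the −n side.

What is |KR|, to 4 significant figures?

50.87

The slot axis is L1's direction at 36.1°, so u = (cos 36.1°, sin 36.1°) = (0.8080, 0.5892) and n = (−sin 36.1°, cos 36.1°) = (-0.5892, 0.8080). K is at the origin and V lies 47.8 along u from K, so V = 47.8·u = (38.62, 28.16). Tangency of A1 to both parallel lines with radius 17.4 puts Q and A at K ± 17.4·n: Q = (-10.25, 14.06), A = (10.25, -14.06). Equal radii place R and E the same way about V: R = V + 17.4·n = (28.37, 42.22), E = V − 17.4·n = (48.87, 14.10). Then |KR| = |R − K| = 50.87.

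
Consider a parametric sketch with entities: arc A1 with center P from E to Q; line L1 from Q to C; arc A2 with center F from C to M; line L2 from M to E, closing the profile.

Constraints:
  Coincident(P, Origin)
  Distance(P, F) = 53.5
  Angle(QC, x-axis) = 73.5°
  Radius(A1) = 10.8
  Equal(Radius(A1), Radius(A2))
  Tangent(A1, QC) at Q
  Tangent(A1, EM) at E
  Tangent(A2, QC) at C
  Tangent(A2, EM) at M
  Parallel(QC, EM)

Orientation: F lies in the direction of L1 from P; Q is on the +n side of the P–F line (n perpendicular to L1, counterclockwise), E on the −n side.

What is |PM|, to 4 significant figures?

54.58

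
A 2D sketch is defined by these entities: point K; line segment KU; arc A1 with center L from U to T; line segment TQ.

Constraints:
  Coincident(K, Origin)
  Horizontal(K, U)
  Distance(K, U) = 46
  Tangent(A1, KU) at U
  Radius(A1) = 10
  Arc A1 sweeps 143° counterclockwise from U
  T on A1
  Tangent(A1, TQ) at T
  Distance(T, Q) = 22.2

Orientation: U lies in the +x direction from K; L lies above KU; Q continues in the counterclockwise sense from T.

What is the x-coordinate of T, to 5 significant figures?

52.018

K is at the origin; K and U share the same y with |KU| = 46.0 and U on the +x side, so U = (46.000, 0.0000). Since A1 is tangent to KU there, LU ⟂ KU, so L = U + (0, 10) = (46.000, 10.000). On A1, U sits at bearing -90° from L; a 143° counterclockwise sweep puts T at bearing 53°, so T = L + 10.0·(cos 53°, sin 53°) = (52.018, 17.986). So T.x = 52.018.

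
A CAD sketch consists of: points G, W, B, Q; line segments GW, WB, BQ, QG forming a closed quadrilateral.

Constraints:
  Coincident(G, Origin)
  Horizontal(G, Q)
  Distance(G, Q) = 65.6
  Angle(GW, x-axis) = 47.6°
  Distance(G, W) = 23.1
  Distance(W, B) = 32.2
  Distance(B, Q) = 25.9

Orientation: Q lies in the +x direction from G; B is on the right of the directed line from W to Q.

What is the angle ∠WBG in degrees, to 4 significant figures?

35.06°

Checks: |WB| = 32.20 ✓; |BQ| = 25.90 ✓.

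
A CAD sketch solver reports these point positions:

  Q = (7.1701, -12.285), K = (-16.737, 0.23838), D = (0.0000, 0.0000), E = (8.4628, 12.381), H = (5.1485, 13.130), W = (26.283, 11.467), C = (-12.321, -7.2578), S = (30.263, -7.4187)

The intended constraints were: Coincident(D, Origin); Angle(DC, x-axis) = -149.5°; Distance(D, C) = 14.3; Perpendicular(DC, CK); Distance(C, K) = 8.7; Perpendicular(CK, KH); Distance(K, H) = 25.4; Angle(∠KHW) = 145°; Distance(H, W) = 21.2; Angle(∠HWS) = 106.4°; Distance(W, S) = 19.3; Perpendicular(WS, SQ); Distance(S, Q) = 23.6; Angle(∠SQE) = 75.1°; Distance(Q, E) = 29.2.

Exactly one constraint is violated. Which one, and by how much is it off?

Distance(Q, E) = 29.2 — off by 4.50.

D = (0.00, 0.00) ✓; DC at -149.5° ✓; |DC| = 14.30 ✓; ∠(DC, CK) = 90.00° ✓; |CK| = 8.700 ✓; ∠(CK, KH) = 90.00° ✓; |KH| = 25.40 ✓; ∠KHW = 145.0° ✓; |HW| = 21.20 ✓; ∠HWS = 106.4° ✓; |WS| = 19.30 ✓; ∠(WS, SQ) = 90.00° ✓; |SQ| = 23.60 ✓; ∠SQE = 75.10° ✓; |QE| = 24.70 ✗.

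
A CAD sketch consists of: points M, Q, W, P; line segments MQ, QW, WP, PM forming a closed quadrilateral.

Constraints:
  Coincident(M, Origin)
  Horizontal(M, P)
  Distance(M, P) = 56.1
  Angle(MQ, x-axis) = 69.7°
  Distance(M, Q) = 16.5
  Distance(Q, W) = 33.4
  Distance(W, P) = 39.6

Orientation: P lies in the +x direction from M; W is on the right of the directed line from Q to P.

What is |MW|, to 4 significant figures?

24.54

Checks: |QW| = 33.40 ✓; |WP| = 39.60 ✓.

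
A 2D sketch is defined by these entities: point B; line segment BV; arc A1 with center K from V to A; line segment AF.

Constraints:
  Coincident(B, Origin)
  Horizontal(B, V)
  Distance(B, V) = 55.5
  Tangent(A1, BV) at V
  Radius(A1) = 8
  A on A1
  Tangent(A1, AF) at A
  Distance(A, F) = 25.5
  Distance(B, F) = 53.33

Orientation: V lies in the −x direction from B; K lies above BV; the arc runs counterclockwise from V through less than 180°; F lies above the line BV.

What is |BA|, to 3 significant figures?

48.1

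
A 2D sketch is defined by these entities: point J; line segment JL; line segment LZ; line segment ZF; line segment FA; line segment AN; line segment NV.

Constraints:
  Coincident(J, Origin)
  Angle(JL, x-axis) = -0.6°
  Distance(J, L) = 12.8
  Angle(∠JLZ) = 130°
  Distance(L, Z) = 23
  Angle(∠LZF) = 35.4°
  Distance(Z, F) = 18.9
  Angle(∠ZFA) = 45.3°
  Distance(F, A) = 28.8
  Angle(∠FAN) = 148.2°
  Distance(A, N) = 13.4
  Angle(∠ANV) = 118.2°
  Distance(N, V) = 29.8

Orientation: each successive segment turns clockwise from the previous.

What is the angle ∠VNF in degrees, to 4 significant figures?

96.37°

J is at the origin; JL runs at -0.6° with length 12.8, so L = (12.80, -0.1340). ∠JLZ = 130.0° gives LZ at -50.60° from the x-axis; with |LZ| = 23.0, Z = (27.40, -17.91). ∠LZF = 35.4° gives ZF at 164.8° from the x-axis; with |ZF| = 18.9, F = (9.159, -12.95). ∠ZFA = 45.3° gives FA at 30.10° from the x-axis; with |FA| = 28.8, A = (34.08, 1.492). ∠FAN = 148.2° gives AN at -1.700° from the x-axis; with |AN| = 13.4, N = (47.47, 1.094). ∠ANV = 118.2° gives NV at -63.50° from the x-axis; with |NV| = 29.8, V = (60.77, -25.57). Then cos ∠VNF = NV·NF / (|NV||NF|), giving 96.37°.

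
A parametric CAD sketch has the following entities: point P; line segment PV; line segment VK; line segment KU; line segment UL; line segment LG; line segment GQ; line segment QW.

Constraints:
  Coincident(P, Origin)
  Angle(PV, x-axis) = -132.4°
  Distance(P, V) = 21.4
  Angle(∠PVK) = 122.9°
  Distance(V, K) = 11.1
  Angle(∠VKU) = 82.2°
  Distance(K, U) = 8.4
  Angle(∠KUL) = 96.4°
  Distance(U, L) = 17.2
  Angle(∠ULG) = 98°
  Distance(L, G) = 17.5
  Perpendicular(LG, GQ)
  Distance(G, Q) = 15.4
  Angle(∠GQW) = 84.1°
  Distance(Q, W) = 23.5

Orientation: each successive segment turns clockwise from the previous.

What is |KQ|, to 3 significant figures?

12.3

P is at the origin; PV runs at -132.4° with length 21.4, so V = (-14.4, -15.8). ∠PVK = 122.9° gives VK at 170° from the x-axis; with |VK| = 11.1, K = (-25.4, -14.0). ∠VKU = 82.2° gives KU at 72.7° from the x-axis; with |KU| = 8.4, U = (-22.9, -5.95). ∠KUL = 96.4° gives UL at -10.9° from the x-axis; with |UL| = 17.2, L = (-5.99, -9.20). ∠ULG = 98.0° gives LG at -92.9° from the x-axis; with |LG| = 17.5, G = (-6.88, -26.7). The perpendicularity gives GQ at right angles to LG, so GQ runs at 177°; with |GQ| = 15.4, Q = (-22.3, -25.9). Then |KQ| = |Q − K| = 12.3.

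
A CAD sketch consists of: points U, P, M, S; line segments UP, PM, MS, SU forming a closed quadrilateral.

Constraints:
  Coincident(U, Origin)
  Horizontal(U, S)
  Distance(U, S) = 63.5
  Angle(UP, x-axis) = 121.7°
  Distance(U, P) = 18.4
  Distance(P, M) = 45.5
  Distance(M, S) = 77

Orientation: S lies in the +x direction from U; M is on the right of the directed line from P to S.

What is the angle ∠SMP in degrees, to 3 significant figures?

70.0°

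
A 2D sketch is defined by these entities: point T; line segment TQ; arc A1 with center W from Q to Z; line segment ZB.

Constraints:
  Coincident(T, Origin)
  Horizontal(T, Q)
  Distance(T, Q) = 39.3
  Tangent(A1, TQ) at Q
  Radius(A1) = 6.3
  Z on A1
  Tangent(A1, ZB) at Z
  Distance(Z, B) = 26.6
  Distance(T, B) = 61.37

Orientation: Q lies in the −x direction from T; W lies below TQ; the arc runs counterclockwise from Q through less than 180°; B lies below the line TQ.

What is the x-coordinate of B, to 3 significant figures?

-53.8

T is at the origin; TQ is horizontal with |TQ| = 39.3 and Q on the −x side, so Q = (-39.3, 0.00). Since A1 is tangent to TQ there, WQ ⟂ TQ, so W = Q + (0, -6.3) = (-39.3, -6.30). Since WZ ⟂ ZB (tangency), |WB| = √(6.3² + 26.6²) = 27.3 regardless of where Z sits on A1. So B lies on both circle(T, 61.37) and circle(W, 27.3); the below-TQ intersection is B = (-53.8, -29.4). Z is the foot of the tangent from B: Z = (-45.3, -4.27).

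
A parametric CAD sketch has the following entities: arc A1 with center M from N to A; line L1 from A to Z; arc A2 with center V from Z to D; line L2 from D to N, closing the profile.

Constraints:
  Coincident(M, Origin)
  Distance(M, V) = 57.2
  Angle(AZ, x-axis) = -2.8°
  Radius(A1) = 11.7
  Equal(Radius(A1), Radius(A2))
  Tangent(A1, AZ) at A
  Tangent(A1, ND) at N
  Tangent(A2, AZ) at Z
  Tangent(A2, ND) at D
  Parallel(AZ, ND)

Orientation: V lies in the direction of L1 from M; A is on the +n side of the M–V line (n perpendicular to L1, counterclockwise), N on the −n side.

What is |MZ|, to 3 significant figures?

58.4

The slot axis is L1's direction at -2.8°, so u = (cos -2.8°, sin -2.8°) = (0.999, -0.0488) and n = (−sin -2.8°, cos -2.8°) = (0.0488, 0.999). M is at the origin and V lies 57.2 along u from M, so V = 57.2·u = (57.1, -2.79). Tangency of A1 to both parallel lines with radius 11.7 puts A and N at M ± 11.7·n: A = (0.572, 11.7), N = (-0.572, -11.7). Equal radii place Z and D the same way about V: Z = V + 11.7·n = (57.7, 8.89), D = V − 11.7·n = (56.6, -14.5). Then |MZ| = |Z − M| = 58.4.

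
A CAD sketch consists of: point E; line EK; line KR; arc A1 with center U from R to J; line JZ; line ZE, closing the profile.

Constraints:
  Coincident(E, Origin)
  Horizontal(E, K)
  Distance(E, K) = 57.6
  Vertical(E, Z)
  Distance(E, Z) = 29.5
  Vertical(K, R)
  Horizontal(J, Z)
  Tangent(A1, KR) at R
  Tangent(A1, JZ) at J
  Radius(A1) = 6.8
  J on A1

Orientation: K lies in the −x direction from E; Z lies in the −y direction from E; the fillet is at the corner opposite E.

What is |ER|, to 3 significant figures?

61.9

E is at the origin; E and K share the same y with |EK| = 57.6 and K on the −x side, so K = (-57.6, 0.00). E and Z share the same x with |EZ| = 29.5 and Z on the −y side, so Z = (0.00, -29.5). The virtual corner opposite E is at (-57.6, -29.5). A1 meets KR tangentially, so UR is at right angles to KR and tangency of A1 to JZ means the radius UJ is perpendicular to JZ, with radius 6.8, so the center U sits 6.8 in from both sides at U = (-50.8, -22.7). That places the tangent points at R = (-57.6, -22.7) on KR and J = (-50.8, -29.5) on JZ. Then |ER| = |R − E| = 61.9.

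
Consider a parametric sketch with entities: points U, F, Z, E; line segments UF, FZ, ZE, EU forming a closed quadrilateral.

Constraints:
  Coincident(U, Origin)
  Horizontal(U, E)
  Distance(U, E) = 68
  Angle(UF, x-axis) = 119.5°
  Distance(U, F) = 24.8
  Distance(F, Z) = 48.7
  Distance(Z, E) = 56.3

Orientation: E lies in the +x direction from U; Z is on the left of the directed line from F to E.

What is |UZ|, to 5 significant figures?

53.278

Checks: |FZ| = 48.70 ✓; |ZE| = 56.30 ✓.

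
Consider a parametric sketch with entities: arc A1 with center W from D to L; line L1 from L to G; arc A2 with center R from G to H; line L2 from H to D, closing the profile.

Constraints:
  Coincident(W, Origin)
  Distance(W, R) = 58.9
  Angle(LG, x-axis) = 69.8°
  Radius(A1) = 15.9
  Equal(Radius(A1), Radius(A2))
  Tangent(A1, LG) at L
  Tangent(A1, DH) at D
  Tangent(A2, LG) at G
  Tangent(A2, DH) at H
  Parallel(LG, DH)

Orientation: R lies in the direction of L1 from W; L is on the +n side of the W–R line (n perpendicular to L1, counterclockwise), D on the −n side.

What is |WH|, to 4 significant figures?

61.01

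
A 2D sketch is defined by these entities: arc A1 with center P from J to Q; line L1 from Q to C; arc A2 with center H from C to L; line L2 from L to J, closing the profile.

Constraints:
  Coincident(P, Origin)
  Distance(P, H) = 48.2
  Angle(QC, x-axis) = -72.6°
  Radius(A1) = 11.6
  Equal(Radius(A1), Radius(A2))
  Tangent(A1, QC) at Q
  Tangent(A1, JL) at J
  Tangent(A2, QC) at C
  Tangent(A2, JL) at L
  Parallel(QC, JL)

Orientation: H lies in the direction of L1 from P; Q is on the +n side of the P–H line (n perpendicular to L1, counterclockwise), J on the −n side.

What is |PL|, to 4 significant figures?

49.58

The slot axis is L1's direction at -72.6°, so u = (cos -72.6°, sin -72.6°) = (0.2990, -0.9542) and n = (−sin -72.6°, cos -72.6°) = (0.9542, 0.2990). P is at the origin and H lies 48.2 along u from P, so H = 48.2·u = (14.41, -45.99). Tangency of A1 to both parallel lines with radius 11.6 puts Q and J at P ± 11.6·n: Q = (11.07, 3.469), J = (-11.07, -3.469). Equal radii place C and L the same way about H: C = H + 11.6·n = (25.48, -42.53), L = H − 11.6·n = (3.345, -49.46). Then |PL| = |L − P| = 49.58.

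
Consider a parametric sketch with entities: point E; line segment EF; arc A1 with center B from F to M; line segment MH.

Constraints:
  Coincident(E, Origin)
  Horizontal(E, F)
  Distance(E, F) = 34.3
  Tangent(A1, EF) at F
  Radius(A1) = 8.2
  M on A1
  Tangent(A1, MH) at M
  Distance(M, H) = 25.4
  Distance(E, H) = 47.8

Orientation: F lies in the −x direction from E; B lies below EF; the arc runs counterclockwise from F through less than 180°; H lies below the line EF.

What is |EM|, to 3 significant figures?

43.4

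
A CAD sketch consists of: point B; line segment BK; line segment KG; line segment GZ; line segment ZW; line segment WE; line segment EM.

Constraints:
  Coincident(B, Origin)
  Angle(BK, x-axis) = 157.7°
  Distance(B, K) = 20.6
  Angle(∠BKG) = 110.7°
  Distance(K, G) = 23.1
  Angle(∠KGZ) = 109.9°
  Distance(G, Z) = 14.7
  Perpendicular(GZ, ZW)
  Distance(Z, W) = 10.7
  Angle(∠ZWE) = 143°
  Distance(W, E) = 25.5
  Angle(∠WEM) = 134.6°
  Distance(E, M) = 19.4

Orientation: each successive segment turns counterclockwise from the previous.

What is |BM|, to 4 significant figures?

27.69

∠ZWE = 143.0° gives WE at 64.10° from the x-axis; with |WE| = 25.5, E = (-7.453, 5.649). ∠WEM = 134.6° gives EM at 109.5° from the x-axis; with |EM| = 19.4, M = (-13.93, 23.94). Then |BM| = |M − B| = 27.69.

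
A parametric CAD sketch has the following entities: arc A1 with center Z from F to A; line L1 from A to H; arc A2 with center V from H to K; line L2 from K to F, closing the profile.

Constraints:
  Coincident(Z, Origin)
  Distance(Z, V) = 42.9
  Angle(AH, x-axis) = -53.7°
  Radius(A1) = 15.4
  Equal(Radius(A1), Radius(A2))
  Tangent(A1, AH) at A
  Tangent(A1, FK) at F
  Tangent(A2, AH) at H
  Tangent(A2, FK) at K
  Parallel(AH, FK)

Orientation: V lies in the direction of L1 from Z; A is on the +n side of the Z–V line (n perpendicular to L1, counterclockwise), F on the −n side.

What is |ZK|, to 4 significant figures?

45.58

Tangency of A1 to both parallel lines with radius 15.4 puts A and F at Z ± 15.4·n: A = (12.41, 9.117), F = (-12.41, -9.117). Equal radii place H and K the same way about V: H = V + 15.4·n = (37.81, -25.46), K = V − 15.4·n = (12.99, -43.69). Then |ZK| = |K − Z| = 45.58.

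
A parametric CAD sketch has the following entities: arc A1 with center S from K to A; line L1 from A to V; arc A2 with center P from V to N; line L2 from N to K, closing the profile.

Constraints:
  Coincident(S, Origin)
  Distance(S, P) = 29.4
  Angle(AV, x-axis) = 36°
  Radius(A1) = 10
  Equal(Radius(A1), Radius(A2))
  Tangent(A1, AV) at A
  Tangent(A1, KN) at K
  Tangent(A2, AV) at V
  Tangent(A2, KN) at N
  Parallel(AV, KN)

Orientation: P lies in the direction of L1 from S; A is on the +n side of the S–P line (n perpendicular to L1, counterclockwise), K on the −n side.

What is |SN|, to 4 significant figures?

31.05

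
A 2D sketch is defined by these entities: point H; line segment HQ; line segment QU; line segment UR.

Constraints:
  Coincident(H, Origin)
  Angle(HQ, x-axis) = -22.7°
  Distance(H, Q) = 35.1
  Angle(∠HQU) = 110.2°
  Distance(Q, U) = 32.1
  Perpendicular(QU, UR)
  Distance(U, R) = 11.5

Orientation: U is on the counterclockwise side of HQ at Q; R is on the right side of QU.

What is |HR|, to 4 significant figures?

62.69

H is at the origin; HQ runs at -22.7° with length 35.1, so Q = 35.1·(cos -22.7°, sin -22.7°) = (32.38, -13.55). ∠HQU = 110.2°, so QU runs at -22.7° + (180° − 110.2°) = 47.10° from the x-axis; with |QU| = 32.1, U = Q + 32.1·(cos 47.10°, sin 47.10°) = (54.23, 9.969). QU is perpendicular to UR; with |UR| = 11.5 on the right of QU, R = U + 11.5·(0.7325, -0.6807) = (62.66, 2.141). Then |HR| = |R − H| = 62.69.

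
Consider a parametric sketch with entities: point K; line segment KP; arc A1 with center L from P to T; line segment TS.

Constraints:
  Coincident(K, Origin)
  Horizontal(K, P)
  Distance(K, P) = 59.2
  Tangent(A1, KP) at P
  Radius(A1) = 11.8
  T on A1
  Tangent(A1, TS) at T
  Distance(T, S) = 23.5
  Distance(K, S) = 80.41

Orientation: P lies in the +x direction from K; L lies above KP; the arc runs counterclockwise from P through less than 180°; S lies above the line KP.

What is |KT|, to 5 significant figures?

71.805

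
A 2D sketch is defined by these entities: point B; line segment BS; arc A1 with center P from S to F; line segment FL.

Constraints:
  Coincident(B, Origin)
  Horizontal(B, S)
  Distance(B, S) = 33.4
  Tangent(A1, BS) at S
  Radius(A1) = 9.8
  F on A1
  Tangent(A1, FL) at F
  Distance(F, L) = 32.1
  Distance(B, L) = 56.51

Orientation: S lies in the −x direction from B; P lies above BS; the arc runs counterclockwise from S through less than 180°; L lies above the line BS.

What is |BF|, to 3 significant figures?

27.8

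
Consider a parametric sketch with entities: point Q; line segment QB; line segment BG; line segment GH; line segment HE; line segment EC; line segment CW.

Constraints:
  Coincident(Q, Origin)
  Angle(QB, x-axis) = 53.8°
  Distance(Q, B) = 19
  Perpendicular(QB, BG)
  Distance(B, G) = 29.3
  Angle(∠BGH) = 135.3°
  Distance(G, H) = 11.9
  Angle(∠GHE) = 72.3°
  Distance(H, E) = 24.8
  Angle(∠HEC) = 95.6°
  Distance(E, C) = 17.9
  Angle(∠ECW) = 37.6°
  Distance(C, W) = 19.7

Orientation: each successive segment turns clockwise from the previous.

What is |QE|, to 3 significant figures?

15.8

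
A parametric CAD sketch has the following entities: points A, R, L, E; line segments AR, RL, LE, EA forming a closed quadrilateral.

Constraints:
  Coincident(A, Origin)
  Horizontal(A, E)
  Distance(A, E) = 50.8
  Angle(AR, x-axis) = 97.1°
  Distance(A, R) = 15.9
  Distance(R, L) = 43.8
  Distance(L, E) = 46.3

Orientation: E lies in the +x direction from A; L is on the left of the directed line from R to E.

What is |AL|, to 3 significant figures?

53.7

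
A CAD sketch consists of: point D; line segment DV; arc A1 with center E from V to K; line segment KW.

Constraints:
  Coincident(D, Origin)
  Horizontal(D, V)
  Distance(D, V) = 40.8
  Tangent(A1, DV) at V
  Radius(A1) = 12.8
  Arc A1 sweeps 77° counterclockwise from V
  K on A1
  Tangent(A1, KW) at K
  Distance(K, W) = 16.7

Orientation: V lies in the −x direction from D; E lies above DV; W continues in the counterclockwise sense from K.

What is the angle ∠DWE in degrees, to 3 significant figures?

93.6°

On A1, V sits at bearing -90° from E; a 77° counterclockwise sweep puts K at bearing -13°, so K = E + 12.8·(cos -13°, sin -13°) = (-28.3, 9.92). Tangency of A1 to KW means the radius EK is perpendicular to KW, so KW runs along (−sin -13°, cos -13°); with |KW| = 16.7, W = (-24.6, 26.2). Then cos ∠DWE = WD·WE / (|WD||WE|), giving 93.6°.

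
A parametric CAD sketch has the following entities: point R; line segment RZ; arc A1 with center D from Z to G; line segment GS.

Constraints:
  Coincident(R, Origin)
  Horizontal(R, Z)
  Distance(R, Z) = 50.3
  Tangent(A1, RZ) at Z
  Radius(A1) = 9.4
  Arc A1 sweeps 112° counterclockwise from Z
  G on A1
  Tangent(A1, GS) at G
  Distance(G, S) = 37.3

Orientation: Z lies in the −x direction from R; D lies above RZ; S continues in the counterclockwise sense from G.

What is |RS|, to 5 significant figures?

73.098

R is at the origin; R and Z share the same y with |RZ| = 50.3 and Z on the −x side, so Z = (-50.300, 0.0000). The tangent condition forces DZ to be normal to RZ, so D = Z + (0, 9.4) = (-50.300, 9.4000). On A1, Z sits at bearing -90° from D; a 112° counterclockwise sweep puts G at bearing 22°, so G = D + 9.4·(cos 22°, sin 22°) = (-41.584, 12.921). The tangent condition forces DG to be normal to GS, so GS runs along (−sin 22°, cos 22°); with |GS| = 37.3, S = (-55.557, 47.505). Then |RS| = |S − R| = 73.098.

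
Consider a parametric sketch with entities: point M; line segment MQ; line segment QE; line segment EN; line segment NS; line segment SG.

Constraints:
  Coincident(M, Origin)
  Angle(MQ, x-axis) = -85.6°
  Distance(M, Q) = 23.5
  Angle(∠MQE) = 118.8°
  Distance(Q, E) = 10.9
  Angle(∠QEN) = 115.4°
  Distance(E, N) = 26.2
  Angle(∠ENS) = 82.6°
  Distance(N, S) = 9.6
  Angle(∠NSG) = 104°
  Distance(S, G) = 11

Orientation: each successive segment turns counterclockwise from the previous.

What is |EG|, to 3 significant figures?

17.7

M is at the origin; MQ runs at -85.6° with length 23.5, so Q = (1.80, -23.4). ∠MQE = 118.8° gives QE at -24.4° from the x-axis; with |QE| = 10.9, E = (11.7, -27.9). ∠QEN = 115.4° gives EN at 40.2° from the x-axis; with |EN| = 26.2, N = (31.7, -11.0). ∠ENS = 82.6° gives NS at 138° from the x-axis; with |NS| = 9.6, S = (24.7, -4.55). ∠NSG = 104.0° gives SG at -146° from the x-axis; with |SG| = 11.0, G = (15.5, -10.6). Then |EG| = |G − E| = 17.7.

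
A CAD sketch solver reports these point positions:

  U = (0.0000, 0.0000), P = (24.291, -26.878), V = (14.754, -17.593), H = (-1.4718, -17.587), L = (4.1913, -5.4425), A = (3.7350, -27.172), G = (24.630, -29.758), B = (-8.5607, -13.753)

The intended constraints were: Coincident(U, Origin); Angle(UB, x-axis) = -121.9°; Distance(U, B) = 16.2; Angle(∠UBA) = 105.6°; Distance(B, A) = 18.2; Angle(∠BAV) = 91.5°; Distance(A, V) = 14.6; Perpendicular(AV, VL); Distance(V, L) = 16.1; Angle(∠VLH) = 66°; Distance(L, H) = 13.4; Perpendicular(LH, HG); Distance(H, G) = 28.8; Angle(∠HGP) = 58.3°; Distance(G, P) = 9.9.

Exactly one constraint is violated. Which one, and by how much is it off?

Distance(G, P) = 9.9 — off by 7.00.

U = (0.00, 0.00) ✓; UB at -121.9° ✓; |UB| = 16.20 ✓; ∠UBA = 105.6° ✓; |BA| = 18.20 ✓; ∠BAV = 91.50° ✓; |AV| = 14.60 ✓; ∠(AV, VL) = 90.00° ✓; |VL| = 16.10 ✓; ∠VLH = 66.00° ✓; |LH| = 13.40 ✓; ∠(LH, HG) = 90.00° ✓; |HG| = 28.80 ✓; ∠HGP = 58.29° ✓; |GP| = 2.900 ✗.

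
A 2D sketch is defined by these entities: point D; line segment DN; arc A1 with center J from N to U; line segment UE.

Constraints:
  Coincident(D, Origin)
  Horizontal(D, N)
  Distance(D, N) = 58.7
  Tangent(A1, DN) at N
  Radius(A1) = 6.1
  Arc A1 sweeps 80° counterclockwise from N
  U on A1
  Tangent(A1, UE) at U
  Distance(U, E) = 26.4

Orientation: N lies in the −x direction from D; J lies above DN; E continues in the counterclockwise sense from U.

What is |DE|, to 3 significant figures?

57.3

D is at the origin; D and N share the same y with |DN| = 58.7 and N on the −x side, so N = (-58.7, 0.00). Tangency of A1 to DN means the radius JN is perpendicular to DN, so J = N + (0, 6.1) = (-58.7, 6.10). On A1, N sits at bearing -90° from J; an 80° counterclockwise sweep puts U at bearing -10°, so U = J + 6.1·(cos -10°, sin -10°) = (-52.7, 5.04). Since A1 is tangent to UE there, JU ⟂ UE, so UE runs along (−sin -10°, cos -10°); with |UE| = 26.4, E = (-48.1, 31.0). Then |DE| = |E − D| = 57.3.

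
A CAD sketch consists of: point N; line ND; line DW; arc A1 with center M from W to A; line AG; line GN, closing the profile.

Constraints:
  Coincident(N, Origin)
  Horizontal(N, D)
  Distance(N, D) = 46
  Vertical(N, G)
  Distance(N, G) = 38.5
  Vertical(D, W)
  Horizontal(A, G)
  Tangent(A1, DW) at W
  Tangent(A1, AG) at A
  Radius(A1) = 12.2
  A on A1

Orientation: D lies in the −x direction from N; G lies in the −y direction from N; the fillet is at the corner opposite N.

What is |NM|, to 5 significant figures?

42.827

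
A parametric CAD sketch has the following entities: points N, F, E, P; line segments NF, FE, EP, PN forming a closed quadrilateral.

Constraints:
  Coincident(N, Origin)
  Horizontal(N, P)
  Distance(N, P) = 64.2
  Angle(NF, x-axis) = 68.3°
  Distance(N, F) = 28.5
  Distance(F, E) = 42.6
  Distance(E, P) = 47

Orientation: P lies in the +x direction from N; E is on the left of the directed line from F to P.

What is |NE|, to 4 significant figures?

66.30

Checks: |FE| = 42.60 ✓; |EP| = 47.00 ✓.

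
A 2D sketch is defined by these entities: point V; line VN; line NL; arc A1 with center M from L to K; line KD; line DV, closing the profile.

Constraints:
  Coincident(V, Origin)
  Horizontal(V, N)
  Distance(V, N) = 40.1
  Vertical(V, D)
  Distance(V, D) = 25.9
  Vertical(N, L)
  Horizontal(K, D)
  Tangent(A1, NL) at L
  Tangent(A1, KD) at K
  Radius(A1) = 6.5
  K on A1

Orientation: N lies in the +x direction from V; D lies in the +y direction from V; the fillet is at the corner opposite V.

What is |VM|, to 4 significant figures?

38.80

V is at the origin; VN is horizontal with |VN| = 40.1 and N on the +x side, so N = (40.10, 0.000). V and D share the same x with |VD| = 25.9 and D on the +y side, so D = (0.000, 25.90). The virtual corner opposite V is at (40.10, 25.90). A1 meets NL tangentially, so ML is at right angles to NL and the tangent condition forces MK to be normal to KD, with radius 6.5, so the center M sits 6.5 in from both sides at M = (33.60, 19.40). Then |VM| = |M − V| = 38.80.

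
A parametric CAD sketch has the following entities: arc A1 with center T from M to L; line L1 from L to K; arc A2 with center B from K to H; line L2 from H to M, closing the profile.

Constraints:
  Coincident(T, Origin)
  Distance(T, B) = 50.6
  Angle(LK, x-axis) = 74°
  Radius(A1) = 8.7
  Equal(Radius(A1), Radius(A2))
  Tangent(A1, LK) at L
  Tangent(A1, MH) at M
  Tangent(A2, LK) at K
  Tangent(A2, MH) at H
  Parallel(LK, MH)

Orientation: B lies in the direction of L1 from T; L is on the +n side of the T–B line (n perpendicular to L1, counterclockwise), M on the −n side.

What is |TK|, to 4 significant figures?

51.34

Tangency of A1 to both parallel lines with radius 8.7 puts L and M at T ± 8.7·n: L = (-8.363, 2.398), M = (8.363, -2.398). Equal radii place K and H the same way about B: K = B + 8.7·n = (5.584, 51.04), H = B − 8.7·n = (22.31, 46.24). Then |TK| = |K − T| = 51.34.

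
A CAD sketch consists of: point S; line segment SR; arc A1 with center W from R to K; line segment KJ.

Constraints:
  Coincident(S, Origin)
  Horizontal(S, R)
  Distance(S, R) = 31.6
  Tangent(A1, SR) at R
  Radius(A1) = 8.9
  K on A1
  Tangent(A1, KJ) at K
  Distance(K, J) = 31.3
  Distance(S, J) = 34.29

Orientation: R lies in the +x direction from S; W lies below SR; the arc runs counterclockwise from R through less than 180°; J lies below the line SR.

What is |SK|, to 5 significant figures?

24.147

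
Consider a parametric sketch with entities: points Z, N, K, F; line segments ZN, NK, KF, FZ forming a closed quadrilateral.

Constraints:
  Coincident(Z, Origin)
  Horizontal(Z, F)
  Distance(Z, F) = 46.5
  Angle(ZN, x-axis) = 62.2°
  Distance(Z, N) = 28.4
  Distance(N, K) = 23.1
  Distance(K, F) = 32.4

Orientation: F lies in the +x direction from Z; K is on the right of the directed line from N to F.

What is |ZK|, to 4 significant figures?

14.31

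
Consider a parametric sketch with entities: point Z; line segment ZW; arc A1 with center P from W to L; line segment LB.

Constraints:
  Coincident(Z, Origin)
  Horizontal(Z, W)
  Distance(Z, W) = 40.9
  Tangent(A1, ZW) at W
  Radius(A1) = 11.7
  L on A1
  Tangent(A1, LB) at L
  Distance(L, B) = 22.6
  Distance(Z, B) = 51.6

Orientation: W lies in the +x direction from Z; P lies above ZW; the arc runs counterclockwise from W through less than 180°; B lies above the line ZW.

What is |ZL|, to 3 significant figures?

53.6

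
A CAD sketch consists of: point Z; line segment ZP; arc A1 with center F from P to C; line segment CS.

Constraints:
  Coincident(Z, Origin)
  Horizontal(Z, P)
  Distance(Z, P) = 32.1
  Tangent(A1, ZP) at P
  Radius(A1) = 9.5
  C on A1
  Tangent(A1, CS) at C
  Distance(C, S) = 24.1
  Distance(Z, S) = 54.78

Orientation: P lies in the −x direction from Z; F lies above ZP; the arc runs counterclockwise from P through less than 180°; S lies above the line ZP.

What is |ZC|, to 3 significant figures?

30.8

Checks: Z = (0.00, 0.00) ✓; |FC| = 9.500 ✓; ∠(FC, CS) = 90.00° ✓; |CS| = 24.10 ✓; |ZS| = 54.78 ✓.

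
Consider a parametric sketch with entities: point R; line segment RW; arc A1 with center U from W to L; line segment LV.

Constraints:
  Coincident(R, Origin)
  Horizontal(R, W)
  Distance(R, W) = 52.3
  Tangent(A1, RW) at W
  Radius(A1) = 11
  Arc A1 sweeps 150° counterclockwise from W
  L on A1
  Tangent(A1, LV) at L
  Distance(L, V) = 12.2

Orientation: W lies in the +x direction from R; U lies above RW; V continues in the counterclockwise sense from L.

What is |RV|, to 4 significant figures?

54.22

R is at the origin; RW is horizontal with |RW| = 52.3 and W on the +x side, so W = (52.30, 0.000). The tangent condition forces UW to be normal to RW, so U = W + (0, 11) = (52.30, 11.00). On A1, W sits at bearing -90° from U; a 150° counterclockwise sweep puts L at bearing 60°, so L = U + 11.0·(cos 60°, sin 60°) = (57.80, 20.53). The tangent condition forces UL to be normal to LV, so LV runs along (−sin 60°, cos 60°); with |LV| = 12.2, V = (47.23, 26.63). Then |RV| = |V − R| = 54.22.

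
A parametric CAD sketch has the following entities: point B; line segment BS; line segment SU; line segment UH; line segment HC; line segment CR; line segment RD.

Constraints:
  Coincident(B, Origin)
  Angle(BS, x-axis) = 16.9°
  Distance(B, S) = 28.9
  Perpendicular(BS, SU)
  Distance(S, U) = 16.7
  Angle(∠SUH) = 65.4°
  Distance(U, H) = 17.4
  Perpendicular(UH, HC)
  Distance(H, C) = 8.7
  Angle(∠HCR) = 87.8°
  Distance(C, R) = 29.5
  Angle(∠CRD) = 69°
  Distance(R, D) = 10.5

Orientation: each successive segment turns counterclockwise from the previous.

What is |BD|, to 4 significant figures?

41.50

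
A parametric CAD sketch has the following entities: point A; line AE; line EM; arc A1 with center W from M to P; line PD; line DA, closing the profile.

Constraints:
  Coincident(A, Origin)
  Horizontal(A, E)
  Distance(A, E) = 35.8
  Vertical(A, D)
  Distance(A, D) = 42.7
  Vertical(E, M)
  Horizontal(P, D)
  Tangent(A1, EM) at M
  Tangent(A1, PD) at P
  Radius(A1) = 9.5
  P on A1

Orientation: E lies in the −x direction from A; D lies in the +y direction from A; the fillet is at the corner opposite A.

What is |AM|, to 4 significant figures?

48.82

The virtual corner opposite A is at (-35.80, 42.70). A1 meets EM tangentially, so WM is at right angles to EM and since A1 is tangent to PD there, WP ⟂ PD, with radius 9.5, so the center W sits 9.5 in from both sides at W = (-26.30, 33.20). That places the tangent points at M = (-35.80, 33.20) on EM and P = (-26.30, 42.70) on PD. Then |AM| = |M − A| = 48.82.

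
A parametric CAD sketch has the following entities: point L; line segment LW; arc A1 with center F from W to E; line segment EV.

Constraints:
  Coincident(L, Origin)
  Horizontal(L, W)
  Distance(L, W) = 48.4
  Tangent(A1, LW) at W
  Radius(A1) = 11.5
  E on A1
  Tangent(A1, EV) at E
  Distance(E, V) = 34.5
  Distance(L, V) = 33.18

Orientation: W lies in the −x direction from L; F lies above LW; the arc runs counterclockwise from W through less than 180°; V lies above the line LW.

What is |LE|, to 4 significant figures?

40.17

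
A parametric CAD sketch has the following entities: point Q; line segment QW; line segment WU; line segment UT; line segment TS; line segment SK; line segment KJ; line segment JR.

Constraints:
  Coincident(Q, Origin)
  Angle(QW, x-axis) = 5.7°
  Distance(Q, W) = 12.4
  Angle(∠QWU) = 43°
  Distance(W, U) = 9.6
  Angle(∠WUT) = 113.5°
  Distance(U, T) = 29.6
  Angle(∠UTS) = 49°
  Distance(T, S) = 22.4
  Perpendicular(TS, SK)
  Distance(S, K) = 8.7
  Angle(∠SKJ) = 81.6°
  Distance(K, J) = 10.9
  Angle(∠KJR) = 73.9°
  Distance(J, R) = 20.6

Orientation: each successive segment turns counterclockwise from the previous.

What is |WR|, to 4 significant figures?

32.21

Q is at the origin; QW runs at 5.7° with length 12.4, so W = (12.34, 1.232). ∠QWU = 43.0° gives WU at 142.7° from the x-axis; with |WU| = 9.6, U = (4.702, 7.049). ∠WUT = 113.5° gives UT at -150.8° from the x-axis; with |UT| = 29.6, T = (-21.14, -7.392). ∠UTS = 49.0° gives TS at -19.80° from the x-axis; with |TS| = 22.4, S = (-0.06062, -14.98). TS ⟂ SK, so SK runs at 70.20°; with |SK| = 8.7, K = (2.886, -6.794). ∠SKJ = 81.6° gives KJ at 168.6° from the x-axis; with |KJ| = 10.9, J = (-7.799, -4.639). ∠KJR = 73.9° gives JR at -85.30° from the x-axis; with |JR| = 20.6, R = (-6.111, -25.17). Then |WR| = |R − W| = 32.21.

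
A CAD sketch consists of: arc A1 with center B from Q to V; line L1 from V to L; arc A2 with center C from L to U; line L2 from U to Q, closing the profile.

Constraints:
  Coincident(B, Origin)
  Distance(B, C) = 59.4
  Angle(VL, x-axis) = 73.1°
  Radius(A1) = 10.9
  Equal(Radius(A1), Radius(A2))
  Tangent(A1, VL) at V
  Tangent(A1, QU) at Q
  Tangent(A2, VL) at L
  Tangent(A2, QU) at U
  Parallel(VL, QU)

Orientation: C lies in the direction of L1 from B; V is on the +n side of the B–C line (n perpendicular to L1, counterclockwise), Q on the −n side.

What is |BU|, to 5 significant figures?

60.392

Tangency of A1 to both parallel lines with radius 10.9 puts V and Q at B ± 10.9·n: V = (-10.429, 3.1687), Q = (10.429, -3.1687). Equal radii place L and U the same way about C: L = C + 10.9·n = (6.8384, 60.003), U = C − 10.9·n = (27.697, 53.666). Then |BU| = |U − B| = 60.392.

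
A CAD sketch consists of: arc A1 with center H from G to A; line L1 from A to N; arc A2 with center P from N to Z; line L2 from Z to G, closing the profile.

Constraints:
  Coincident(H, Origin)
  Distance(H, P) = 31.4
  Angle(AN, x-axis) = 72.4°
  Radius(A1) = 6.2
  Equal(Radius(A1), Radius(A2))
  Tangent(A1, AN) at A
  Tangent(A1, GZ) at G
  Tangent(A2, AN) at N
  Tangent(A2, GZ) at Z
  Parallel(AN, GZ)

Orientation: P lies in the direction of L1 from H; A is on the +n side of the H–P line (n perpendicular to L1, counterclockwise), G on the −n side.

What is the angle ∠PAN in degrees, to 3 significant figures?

11.2°

The slot axis is L1's direction at 72.4°, so u = (cos 72.4°, sin 72.4°) = (0.302, 0.953) and n = (−sin 72.4°, cos 72.4°) = (-0.953, 0.302). H is at the origin and P lies 31.4 along u from H, so P = 31.4·u = (9.49, 29.9). Tangency of A1 to both parallel lines with radius 6.2 puts A and G at H ± 6.2·n: A = (-5.91, 1.87), G = (5.91, -1.87). Equal radii place N and Z the same way about P: N = P + 6.2·n = (3.58, 31.8), Z = P − 6.2·n = (15.4, 28.1). Then cos ∠PAN = AP·AN / (|AP||AN|), giving 11.2°.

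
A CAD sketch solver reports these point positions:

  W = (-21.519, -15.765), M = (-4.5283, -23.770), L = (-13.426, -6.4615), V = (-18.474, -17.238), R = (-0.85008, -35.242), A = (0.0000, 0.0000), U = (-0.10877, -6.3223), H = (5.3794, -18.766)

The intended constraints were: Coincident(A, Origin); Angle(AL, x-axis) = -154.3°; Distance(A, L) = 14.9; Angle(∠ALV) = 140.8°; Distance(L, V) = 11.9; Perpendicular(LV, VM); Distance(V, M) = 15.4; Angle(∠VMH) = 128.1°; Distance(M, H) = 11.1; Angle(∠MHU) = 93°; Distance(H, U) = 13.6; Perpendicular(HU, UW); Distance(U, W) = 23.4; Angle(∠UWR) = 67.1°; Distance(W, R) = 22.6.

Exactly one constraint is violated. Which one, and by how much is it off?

Distance(W, R) = 22.6 — off by 5.80.

A = (0.00, 0.00) ✓; AL at -154.3° ✓; |AL| = 14.90 ✓; ∠ALV = 140.8° ✓; |LV| = 11.90 ✓; ∠(LV, VM) = 90.00° ✓; |VM| = 15.40 ✓; ∠VMH = 128.1° ✓; |MH| = 11.10 ✓; ∠MHU = 93.00° ✓; |HU| = 13.60 ✓; ∠(HU, UW) = 90.00° ✓; |UW| = 23.40 ✓; ∠UWR = 67.10° ✓; |WR| = 28.40 ✗.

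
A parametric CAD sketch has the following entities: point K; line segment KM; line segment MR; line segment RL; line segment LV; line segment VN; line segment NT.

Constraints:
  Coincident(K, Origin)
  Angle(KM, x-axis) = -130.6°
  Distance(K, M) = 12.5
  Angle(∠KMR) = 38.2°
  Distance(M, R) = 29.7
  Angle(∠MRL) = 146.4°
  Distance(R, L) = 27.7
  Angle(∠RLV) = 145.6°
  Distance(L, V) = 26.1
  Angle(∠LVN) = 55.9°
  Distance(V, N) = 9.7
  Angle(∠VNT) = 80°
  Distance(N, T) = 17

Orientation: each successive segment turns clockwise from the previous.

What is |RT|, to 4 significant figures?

36.86

∠LVN = 55.9° gives VN at -104.5° from the x-axis; with |VN| = 9.7, N = (31.55, 41.96). ∠VNT = 80.0° gives NT at 155.5° from the x-axis; with |NT| = 17.0, T = (16.08, 49.01). Then |RT| = |T − R| = 36.86.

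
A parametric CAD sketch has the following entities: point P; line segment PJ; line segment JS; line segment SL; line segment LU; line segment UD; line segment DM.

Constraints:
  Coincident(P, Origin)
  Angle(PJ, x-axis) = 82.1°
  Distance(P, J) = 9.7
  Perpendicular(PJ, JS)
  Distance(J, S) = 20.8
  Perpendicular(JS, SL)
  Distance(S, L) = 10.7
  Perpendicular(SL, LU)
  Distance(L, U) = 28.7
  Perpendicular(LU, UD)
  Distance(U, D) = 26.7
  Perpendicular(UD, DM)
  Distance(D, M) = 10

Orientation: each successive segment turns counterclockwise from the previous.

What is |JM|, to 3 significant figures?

16.1

P is at the origin; PJ runs at 82.1° with length 9.7, so J = (1.33, 9.61). PJ is perpendicular to JS, so JS runs at 172°; with |JS| = 20.8, S = (-19.3, 12.5). The perpendicularity gives SL at right angles to JS, so SL runs at -97.9°; with |SL| = 10.7, L = (-20.7, 1.87). SL ⟂ LU, so LU runs at -7.90°; with |LU| = 28.7, U = (7.69, -2.08). LU is perpendicular to UD, so UD runs at 82.1°; with |UD| = 26.7, D = (11.4, 24.4). UD ⟂ DM, so DM runs at 172°; with |DM| = 10.0, M = (1.45, 25.7). Then |JM| = |M − J| = 16.1.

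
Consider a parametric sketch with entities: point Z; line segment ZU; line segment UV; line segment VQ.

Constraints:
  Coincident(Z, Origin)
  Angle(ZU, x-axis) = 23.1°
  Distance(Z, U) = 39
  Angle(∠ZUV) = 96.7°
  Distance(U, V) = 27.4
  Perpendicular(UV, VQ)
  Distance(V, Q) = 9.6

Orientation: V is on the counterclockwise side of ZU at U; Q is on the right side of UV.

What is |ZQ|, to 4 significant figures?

57.94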